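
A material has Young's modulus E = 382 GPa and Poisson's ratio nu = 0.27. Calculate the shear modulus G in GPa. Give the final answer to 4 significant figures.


G = E / (2*(1+nu))
G = 382 / (2*(1+0.27))
G = 150.4 GPa


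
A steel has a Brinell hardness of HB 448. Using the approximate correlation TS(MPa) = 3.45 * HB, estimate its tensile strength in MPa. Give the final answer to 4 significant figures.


TS (MPa) = 3.45 * HB
TS = 3.45 * 448
TS = 1546 MPa


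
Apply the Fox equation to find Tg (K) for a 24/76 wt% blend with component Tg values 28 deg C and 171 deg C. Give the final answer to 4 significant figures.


1/Tg = w1/Tg1 + w2/Tg2 (in Kelvin)
Tg1 = 301.15 K, Tg2 = 444.15 K
1/Tg = 0.24/301.15 + 0.76/444.15
Tg = 398.7 K


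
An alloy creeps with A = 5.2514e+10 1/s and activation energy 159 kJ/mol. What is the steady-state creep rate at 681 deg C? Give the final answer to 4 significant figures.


rate = A * exp(-Q / (R*T))
T = 681 + 273.15 = 954.15 K
rate = 5.2514e+10 * exp(-159e3 / (8.314 * 954.15))
rate = 103.6 1/s


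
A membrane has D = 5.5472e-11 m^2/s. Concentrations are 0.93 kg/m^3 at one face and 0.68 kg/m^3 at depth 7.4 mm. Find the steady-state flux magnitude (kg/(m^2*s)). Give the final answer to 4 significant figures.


J = -D * (dC/dx) = D * (C1 - C2) / dx
J = 5.5472e-11 * (0.93 - 0.68) / 7.4e-03
J = 1.874e-09 kg/(m^2*s)


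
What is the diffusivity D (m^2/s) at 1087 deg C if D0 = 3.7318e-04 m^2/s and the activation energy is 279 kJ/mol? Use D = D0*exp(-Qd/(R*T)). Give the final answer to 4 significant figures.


D = D0 * exp(-Qd / (R*T))
T = 1360.15 K
D = 3.7318e-04 * exp(-279e3 / (8.314 * 1360.15))
D = 7.193e-15 m^2/s


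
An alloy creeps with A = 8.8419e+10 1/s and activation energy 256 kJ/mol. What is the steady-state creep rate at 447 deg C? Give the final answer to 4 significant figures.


rate = A * exp(-Q / (R*T))
T = 447 + 273.15 = 720.15 K
rate = 8.8419e+10 * exp(-256e3 / (8.314 * 720.15))
rate = 2.385e-08 1/s


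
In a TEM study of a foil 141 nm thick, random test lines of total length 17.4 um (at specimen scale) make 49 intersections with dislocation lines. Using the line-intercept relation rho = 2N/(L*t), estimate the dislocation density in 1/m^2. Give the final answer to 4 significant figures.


rho = 2N / (L * t)
L = 17.4 um = 1.74e-05 m, t = 141 nm = 1.41e-07 m
rho = 2 * 49 / (1.74e-05 * 1.41e-07)
rho = 3.994e+13 1/m^2


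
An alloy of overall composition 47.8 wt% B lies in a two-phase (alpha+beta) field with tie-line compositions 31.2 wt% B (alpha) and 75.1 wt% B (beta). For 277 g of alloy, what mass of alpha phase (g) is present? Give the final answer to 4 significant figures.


f_alpha = (C_beta - C0) / (C_beta - C_alpha)
f_alpha = (75.1 - 47.8) / (75.1 - 31.2) = 0.621868
m_alpha = f_alpha * m_total = 0.621868 * 277 = 172.3 g


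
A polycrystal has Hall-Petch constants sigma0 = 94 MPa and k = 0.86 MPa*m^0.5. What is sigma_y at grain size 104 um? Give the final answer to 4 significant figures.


sigma_y = sigma0 + k / sqrt(d)
d = 104 um = 1.04e-04 m
sigma_y = 94 + 0.86 / sqrt(1.04e-04)
sigma_y = 178.3 MPa


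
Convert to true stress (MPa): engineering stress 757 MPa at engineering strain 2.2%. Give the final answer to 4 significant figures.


sigma_true = sigma_eng * (1 + epsilon_eng)
sigma_true = 757 * (1 + 0.022)
sigma_true = 773.7 MPa


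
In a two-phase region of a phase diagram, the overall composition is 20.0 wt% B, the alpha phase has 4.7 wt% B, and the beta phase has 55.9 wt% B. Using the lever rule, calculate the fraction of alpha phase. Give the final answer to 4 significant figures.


f_alpha = (C_beta - C0) / (C_beta - C_alpha)
f_alpha = (55.9 - 20.0) / (55.9 - 4.7)
f_alpha = 0.7012


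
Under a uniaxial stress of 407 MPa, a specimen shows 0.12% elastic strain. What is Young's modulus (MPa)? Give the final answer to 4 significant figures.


E = sigma / epsilon
epsilon = 0.12% = 1.2e-03
E = 407 / 1.2e-03
E = 339200 MPa


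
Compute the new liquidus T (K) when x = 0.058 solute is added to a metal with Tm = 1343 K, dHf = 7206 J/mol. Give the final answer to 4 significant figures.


dT = R*Tm^2*x / dHf
dT = 8.314 * 1343^2 * 0.058 / 7206
dT = 120.697 K
T_new = 1343 - 120.697 = 1222 K


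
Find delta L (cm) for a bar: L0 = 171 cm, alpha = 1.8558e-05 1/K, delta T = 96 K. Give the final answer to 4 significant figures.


dL = L0 * alpha * dT
dL = 171 * 1.8558e-05 * 96
dL = 0.3046 cm


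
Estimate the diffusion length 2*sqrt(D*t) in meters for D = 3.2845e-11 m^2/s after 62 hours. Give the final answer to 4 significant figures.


t = 62 hr = 223200 s
Diffusion length = 2*sqrt(D*t)
= 2*sqrt(3.2845e-11 * 223200)
= 5.415e-03 m


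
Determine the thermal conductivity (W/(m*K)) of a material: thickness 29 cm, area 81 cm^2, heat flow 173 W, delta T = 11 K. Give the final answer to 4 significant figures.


k = Q*L / (A*dT)
L = 0.29 m, A = 8.1e-03 m^2
k = 173 * 0.29 / (8.1e-03 * 11)
k = 563.1 W/(m*K)


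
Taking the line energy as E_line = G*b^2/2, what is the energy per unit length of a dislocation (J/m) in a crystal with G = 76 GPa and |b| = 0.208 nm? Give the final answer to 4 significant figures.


E = G*b^2/2
b = 0.208 nm = 2.08e-10 m
G = 76 GPa = 7.6e+10 Pa
E = 0.5 * 7.6e+10 * (2.08e-10)^2
E = 1.644e-09 J/m


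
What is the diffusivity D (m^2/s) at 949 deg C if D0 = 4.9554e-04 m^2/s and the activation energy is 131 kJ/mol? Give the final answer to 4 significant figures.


D = D0 * exp(-Qd / (R*T))
T = 1222.15 K
D = 4.9554e-04 * exp(-131e3 / (8.314 * 1222.15))
D = 1.247e-09 m^2/s


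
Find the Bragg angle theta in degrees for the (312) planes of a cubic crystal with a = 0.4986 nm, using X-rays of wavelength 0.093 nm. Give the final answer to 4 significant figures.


d = a / sqrt(h^2+k^2+l^2)
d = 0.4986 / sqrt(14) = 0.133256 nm
lambda = 2*d*sin(theta)  =>  sin(theta) = lambda / (2*d)
sin(theta) = 0.093 / (2 * 0.133256) = 0.348951
theta = 20.42 deg


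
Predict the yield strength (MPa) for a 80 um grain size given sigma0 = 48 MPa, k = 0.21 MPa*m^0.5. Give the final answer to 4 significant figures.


sigma_y = sigma0 + k / sqrt(d)
d = 80 um = 8e-05 m
sigma_y = 48 + 0.21 / sqrt(8e-05)
sigma_y = 71.48 MPa


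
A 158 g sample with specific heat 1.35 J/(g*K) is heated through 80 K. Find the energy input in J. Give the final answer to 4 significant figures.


Q = m * cp * dT
Q = 158 * 1.35 * 80
Q = 17060 J


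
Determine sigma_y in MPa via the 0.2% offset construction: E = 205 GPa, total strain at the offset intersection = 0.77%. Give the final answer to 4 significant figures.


Offset strain = 0.002
Elastic strain at yield = total_strain - offset = 7.7e-03 - 0.002 = 5.7e-03
sigma_y = E * elastic_strain = 205000 * 5.7e-03
sigma_y = 1169 MPa


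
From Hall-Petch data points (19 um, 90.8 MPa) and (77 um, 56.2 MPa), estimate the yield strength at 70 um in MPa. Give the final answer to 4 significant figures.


sigma_y = sigma0 + k / sqrt(d)
1/sqrt(d1) = 1/sqrt(1.9e-05) = 229.416;  1/sqrt(d2) = 113.961
k = (sigma1 - sigma2) / (1/sqrt(d1) - 1/sqrt(d2)) = (90.8 - 56.2) / (229.416 - 113.961) = 0.299683 MPa*m^0.5
sigma0 = sigma1 - k/sqrt(d1) = 90.8 - 0.299683*229.416 = 22.0479 MPa
sigma_y(d3) = 22.0479 + 0.299683 / sqrt(7e-05) = 57.87 MPa


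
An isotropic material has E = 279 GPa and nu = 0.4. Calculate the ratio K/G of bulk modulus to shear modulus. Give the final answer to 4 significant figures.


G = E / (2*(1+nu))
G = 279 / (2*(1+0.4)) = 99.6429 GPa
K = E / (3*(1-2*nu))
K = 279 / (3*(1-2*0.4)) = 465 GPa
K/G = 465 / 99.6429 = 4.667


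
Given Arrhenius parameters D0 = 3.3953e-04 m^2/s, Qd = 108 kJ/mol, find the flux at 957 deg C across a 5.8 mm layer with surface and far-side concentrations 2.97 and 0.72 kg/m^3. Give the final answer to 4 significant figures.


Step 1: D = D0 * exp(-Qd/(R*T))
T = 957 + 273.15 = 1230.15 K
D = 3.3953e-04 * exp(-108e3 / (8.314 * 1230.15)) = 8.80675e-09 m^2/s
Step 2: J = D * (C1 - C2) / dx
J = 8.80675e-09 * (2.97 - 0.72) / 5.8e-03
J = 3.416e-06 kg/(m^2*s)


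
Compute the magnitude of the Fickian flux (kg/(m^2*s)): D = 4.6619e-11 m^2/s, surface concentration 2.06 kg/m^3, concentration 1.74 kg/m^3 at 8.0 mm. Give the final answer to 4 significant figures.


J = -D * (dC/dx) = D * (C1 - C2) / dx
J = 4.6619e-11 * (2.06 - 1.74) / 8e-03
J = 1.865e-09 kg/(m^2*s)


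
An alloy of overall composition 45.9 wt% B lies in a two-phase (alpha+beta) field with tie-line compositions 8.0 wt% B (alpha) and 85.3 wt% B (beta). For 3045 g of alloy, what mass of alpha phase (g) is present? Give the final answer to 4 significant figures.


f_alpha = (C_beta - C0) / (C_beta - C_alpha)
f_alpha = (85.3 - 45.9) / (85.3 - 8.0) = 0.509702
m_alpha = f_alpha * m_total = 0.509702 * 3045 = 1552 g


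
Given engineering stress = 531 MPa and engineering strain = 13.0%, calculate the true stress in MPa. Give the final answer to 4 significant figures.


sigma_true = sigma_eng * (1 + epsilon_eng)
sigma_true = 531 * (1 + 0.13)
sigma_true = 600 MPa


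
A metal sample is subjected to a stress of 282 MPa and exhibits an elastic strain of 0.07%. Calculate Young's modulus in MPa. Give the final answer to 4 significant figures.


E = sigma / epsilon
epsilon = 0.07% = 7e-04
E = 282 / 7e-04
E = 402900 MPa


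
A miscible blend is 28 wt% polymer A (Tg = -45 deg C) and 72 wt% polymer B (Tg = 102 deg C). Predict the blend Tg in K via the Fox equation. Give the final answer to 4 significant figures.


1/Tg = w1/Tg1 + w2/Tg2 (in Kelvin)
Tg1 = 228.15 K, Tg2 = 375.15 K
1/Tg = 0.28/228.15 + 0.72/375.15
Tg = 317.8 K


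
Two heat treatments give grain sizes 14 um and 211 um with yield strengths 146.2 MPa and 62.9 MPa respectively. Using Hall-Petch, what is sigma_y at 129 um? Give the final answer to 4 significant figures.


sigma_y = sigma0 + k / sqrt(d)
1/sqrt(d1) = 1/sqrt(1.4e-05) = 267.261;  1/sqrt(d2) = 68.8428
k = (sigma1 - sigma2) / (1/sqrt(d1) - 1/sqrt(d2)) = (146.2 - 62.9) / (267.261 - 68.8428) = 0.41982 MPa*m^0.5
sigma0 = sigma1 - k/sqrt(d1) = 146.2 - 0.41982*267.261 = 33.9984 MPa
sigma_y(d3) = 33.9984 + 0.41982 / sqrt(1.29e-04) = 70.96 MPa


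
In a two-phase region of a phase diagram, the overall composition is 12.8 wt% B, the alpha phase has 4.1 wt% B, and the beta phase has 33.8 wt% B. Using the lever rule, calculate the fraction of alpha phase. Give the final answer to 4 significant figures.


f_alpha = (C_beta - C0) / (C_beta - C_alpha)
f_alpha = (33.8 - 12.8) / (33.8 - 4.1)
f_alpha = 0.7071


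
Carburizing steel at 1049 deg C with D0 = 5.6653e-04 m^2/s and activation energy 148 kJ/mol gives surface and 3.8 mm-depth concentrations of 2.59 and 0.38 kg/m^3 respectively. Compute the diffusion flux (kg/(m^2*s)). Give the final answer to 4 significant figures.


Step 1: D = D0 * exp(-Qd/(R*T))
T = 1049 + 273.15 = 1322.15 K
D = 5.6653e-04 * exp(-148e3 / (8.314 * 1322.15)) = 8.05238e-10 m^2/s
Step 2: J = D * (C1 - C2) / dx
J = 8.05238e-10 * (2.59 - 0.38) / 3.8e-03
J = 4.683e-07 kg/(m^2*s)


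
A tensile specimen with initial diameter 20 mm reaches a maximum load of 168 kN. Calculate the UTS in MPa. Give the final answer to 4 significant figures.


A0 = pi*(d/2)^2 = pi*(20/2)^2 = 314.159 mm^2
UTS = F_max / A0 = 168*1000 / 314.159
UTS = 534.8 MPa


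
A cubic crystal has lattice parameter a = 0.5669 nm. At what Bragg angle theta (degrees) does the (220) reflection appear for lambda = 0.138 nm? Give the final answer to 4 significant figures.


d = a / sqrt(h^2+k^2+l^2)
d = 0.5669 / sqrt(8) = 0.200429 nm
lambda = 2*d*sin(theta)  =>  sin(theta) = lambda / (2*d)
sin(theta) = 0.138 / (2 * 0.200429) = 0.344261
theta = 20.14 deg


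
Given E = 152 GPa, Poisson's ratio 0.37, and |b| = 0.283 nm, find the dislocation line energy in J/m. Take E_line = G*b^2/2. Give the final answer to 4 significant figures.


Step 1: G = E / (2*(1+nu))
G = 152 / (2*(1+0.37)) = 55.4745 GPa = 5.54745e+10 Pa
Step 2: E_line = G*b^2/2
b = 0.283 nm = 2.83e-10 m
E_line = 0.5 * 5.54745e+10 * (2.83e-10)^2 = 2.221e-09 J/m


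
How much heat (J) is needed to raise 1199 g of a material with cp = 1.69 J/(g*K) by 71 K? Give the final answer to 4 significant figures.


Q = m * cp * dT
Q = 1199 * 1.69 * 71
Q = 143900 J


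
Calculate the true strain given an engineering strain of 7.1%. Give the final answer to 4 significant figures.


epsilon_true = ln(1 + epsilon_eng)
epsilon_true = ln(1 + 0.071)
epsilon_true = 0.06859


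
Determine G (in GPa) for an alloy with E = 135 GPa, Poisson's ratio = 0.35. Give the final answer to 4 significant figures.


G = E / (2*(1+nu))
G = 135 / (2*(1+0.35))
G = 50 GPa


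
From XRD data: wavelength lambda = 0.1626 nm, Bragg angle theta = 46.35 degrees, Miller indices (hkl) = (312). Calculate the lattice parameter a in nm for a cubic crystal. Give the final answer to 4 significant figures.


d = lambda / (2*sin(theta))
d = 0.1626 / (2*sin(46.35 deg))
d = 0.11236 nm
a = d * sqrt(h^2+k^2+l^2) = 0.11236 * sqrt(14)
a = 0.4204 nm


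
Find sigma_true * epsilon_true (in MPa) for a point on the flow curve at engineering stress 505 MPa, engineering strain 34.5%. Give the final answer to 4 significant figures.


sigma_true = sigma_eng * (1 + epsilon_eng)
sigma_true = 505 * (1 + 0.345) = 679.225 MPa
epsilon_true = ln(1 + epsilon_eng)
epsilon_true = ln(1 + 0.345) = 0.296394
sigma_true * epsilon_true = 679.225 * 0.296394 = 201.3 MPa


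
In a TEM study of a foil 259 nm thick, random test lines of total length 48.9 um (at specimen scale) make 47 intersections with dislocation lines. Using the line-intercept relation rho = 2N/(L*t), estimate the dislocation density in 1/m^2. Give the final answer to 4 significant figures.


rho = 2N / (L * t)
L = 48.9 um = 4.89e-05 m, t = 259 nm = 2.59e-07 m
rho = 2 * 47 / (4.89e-05 * 2.59e-07)
rho = 7.422e+12 1/m^2


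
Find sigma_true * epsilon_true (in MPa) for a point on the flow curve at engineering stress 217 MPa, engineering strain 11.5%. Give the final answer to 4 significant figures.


sigma_true = sigma_eng * (1 + epsilon_eng)
sigma_true = 217 * (1 + 0.115) = 241.955 MPa
epsilon_true = ln(1 + epsilon_eng)
epsilon_true = ln(1 + 0.115) = 0.108854
sigma_true * epsilon_true = 241.955 * 0.108854 = 26.34 MPa


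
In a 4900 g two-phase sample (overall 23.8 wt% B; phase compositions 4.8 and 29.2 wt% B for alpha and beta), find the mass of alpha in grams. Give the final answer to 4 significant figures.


f_alpha = (C_beta - C0) / (C_beta - C_alpha)
f_alpha = (29.2 - 23.8) / (29.2 - 4.8) = 0.221311
m_alpha = f_alpha * m_total = 0.221311 * 4900 = 1084 g


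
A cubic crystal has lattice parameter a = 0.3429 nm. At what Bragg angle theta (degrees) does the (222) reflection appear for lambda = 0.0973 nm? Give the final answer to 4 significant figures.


d = a / sqrt(h^2+k^2+l^2)
d = 0.3429 / sqrt(12) = 0.0989867 nm
lambda = 2*d*sin(theta)  =>  sin(theta) = lambda / (2*d)
sin(theta) = 0.0973 / (2 * 0.0989867) = 0.49148
theta = 29.44 deg


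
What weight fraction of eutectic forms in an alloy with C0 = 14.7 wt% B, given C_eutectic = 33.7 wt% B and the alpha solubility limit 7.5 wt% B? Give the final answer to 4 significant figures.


f_primary = (C_e - C0) / (C_e - C_alpha_max)
f_primary = (33.7 - 14.7) / (33.7 - 7.5)
f_primary = 0.725191
f_eutectic = 1 - 0.725191 = 0.2748


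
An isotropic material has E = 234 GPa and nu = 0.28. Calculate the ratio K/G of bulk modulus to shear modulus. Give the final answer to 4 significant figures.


G = E / (2*(1+nu))
G = 234 / (2*(1+0.28)) = 91.4063 GPa
K = E / (3*(1-2*nu))
K = 234 / (3*(1-2*0.28)) = 177.273 GPa
K/G = 177.273 / 91.4063 = 1.939


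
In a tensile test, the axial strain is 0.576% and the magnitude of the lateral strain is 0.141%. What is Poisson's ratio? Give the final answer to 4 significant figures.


nu = -epsilon_lat / epsilon_axial
Lateral strain is contraction (negative), so using magnitudes:
nu = 0.141 / 0.576
nu = 0.2448


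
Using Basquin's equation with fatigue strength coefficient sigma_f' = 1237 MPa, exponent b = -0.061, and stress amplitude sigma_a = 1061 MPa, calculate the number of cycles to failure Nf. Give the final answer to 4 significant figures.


sigma_a = sigma_f' * (2*Nf)^b
2*Nf = (sigma_a / sigma_f')^(1/b)
2*Nf = (1061 / 1237)^(1/-0.061)
2*Nf = 12.3792
Nf = 6.19 cycles


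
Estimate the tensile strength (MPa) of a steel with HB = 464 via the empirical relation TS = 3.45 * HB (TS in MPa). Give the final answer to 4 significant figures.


TS (MPa) = 3.45 * HB
TS = 3.45 * 464
TS = 1601 MPa


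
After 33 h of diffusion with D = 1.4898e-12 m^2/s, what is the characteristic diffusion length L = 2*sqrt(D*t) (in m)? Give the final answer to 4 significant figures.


t = 33 hr = 118800 s
Diffusion length = 2*sqrt(D*t)
= 2*sqrt(1.4898e-12 * 118800)
= 8.414e-04 m


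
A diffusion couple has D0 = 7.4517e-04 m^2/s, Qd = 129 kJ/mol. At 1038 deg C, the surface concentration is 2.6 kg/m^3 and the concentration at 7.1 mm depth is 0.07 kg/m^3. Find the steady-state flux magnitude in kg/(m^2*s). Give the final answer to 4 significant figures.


Step 1: D = D0 * exp(-Qd/(R*T))
T = 1038 + 273.15 = 1311.15 K
D = 7.4517e-04 * exp(-129e3 / (8.314 * 1311.15)) = 5.40586e-09 m^2/s
Step 2: J = D * (C1 - C2) / dx
J = 5.40586e-09 * (2.6 - 0.07) / 7.1e-03
J = 1.926e-06 kg/(m^2*s)


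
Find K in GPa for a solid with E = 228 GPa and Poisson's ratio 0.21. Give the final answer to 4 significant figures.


K = E / (3*(1-2*nu))
K = 228 / (3*(1-2*0.21))
K = 131 GPa


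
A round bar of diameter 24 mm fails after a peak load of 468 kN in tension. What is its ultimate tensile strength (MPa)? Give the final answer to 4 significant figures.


A0 = pi*(d/2)^2 = pi*(24/2)^2 = 452.389 mm^2
UTS = F_max / A0 = 468*1000 / 452.389
UTS = 1035 MPa


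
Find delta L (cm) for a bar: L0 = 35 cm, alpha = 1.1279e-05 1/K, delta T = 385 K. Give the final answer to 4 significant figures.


dL = L0 * alpha * dT
dL = 35 * 1.1279e-05 * 385
dL = 0.152 cm


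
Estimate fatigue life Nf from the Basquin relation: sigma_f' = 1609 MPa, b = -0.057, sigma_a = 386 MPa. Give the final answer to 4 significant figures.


sigma_a = sigma_f' * (2*Nf)^b
2*Nf = (sigma_a / sigma_f')^(1/b)
2*Nf = (386 / 1609)^(1/-0.057)
2*Nf = 7.52739e+10
Nf = 3.764e+10 cycles


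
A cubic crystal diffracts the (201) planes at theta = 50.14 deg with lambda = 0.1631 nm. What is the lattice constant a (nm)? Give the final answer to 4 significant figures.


d = lambda / (2*sin(theta))
d = 0.1631 / (2*sin(50.14 deg))
d = 0.106238 nm
a = d * sqrt(h^2+k^2+l^2) = 0.106238 * sqrt(5)
a = 0.2376 nm


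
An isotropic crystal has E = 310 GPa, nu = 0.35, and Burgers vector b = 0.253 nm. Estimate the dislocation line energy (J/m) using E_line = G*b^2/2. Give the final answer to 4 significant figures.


Step 1: G = E / (2*(1+nu))
G = 310 / (2*(1+0.35)) = 114.815 GPa = 1.14815e+11 Pa
Step 2: E_line = G*b^2/2
b = 0.253 nm = 2.53e-10 m
E_line = 0.5 * 1.14815e+11 * (2.53e-10)^2 = 3.675e-09 J/m


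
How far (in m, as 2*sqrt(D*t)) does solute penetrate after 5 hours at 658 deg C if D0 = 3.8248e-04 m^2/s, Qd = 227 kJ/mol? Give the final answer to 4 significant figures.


Step 1: D = D0 * exp(-Qd/(R*T))
T = 931.15 K
D = 3.8248e-04 * exp(-227e3 / (8.314 * 931.15)) = 7.04936e-17 m^2/s
Step 2: L = 2*sqrt(D*t)
t = 5 h = 18000 s
L = 2*sqrt(7.04936e-17 * 18000) = 2.253e-06 m


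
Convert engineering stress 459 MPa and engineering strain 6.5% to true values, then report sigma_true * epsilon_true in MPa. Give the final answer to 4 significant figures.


sigma_true = sigma_eng * (1 + epsilon_eng)
sigma_true = 459 * (1 + 0.065) = 488.835 MPa
epsilon_true = ln(1 + epsilon_eng)
epsilon_true = ln(1 + 0.065) = 0.0629748
sigma_true * epsilon_true = 488.835 * 0.0629748 = 30.78 MPa


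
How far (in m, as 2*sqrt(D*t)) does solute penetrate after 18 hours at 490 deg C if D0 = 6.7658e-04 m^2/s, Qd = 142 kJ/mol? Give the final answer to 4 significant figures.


Step 1: D = D0 * exp(-Qd/(R*T))
T = 763.15 K
D = 6.7658e-04 * exp(-142e3 / (8.314 * 763.15)) = 1.2901e-13 m^2/s
Step 2: L = 2*sqrt(D*t)
t = 18 h = 64800 s
L = 2*sqrt(1.2901e-13 * 64800) = 1.829e-04 m


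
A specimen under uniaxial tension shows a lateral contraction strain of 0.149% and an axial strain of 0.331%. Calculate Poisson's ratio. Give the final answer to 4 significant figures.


nu = -epsilon_lat / epsilon_axial
Lateral strain is contraction (negative), so using magnitudes:
nu = 0.149 / 0.331
nu = 0.4502


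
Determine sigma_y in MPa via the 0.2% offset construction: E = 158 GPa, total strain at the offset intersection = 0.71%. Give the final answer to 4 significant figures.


Offset strain = 0.002
Elastic strain at yield = total_strain - offset = 7.1e-03 - 0.002 = 5.1e-03
sigma_y = E * elastic_strain = 158000 * 5.1e-03
sigma_y = 805.8 MPa


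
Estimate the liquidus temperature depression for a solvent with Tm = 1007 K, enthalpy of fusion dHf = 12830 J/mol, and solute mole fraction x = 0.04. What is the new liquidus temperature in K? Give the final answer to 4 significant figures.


dT = R*Tm^2*x / dHf
dT = 8.314 * 1007^2 * 0.04 / 12830
dT = 26.2847 K
T_new = 1007 - 26.2847 = 980.7 K


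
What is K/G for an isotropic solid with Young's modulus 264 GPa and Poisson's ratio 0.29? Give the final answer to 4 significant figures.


G = E / (2*(1+nu))
G = 264 / (2*(1+0.29)) = 102.326 GPa
K = E / (3*(1-2*nu))
K = 264 / (3*(1-2*0.29)) = 209.524 GPa
K/G = 209.524 / 102.326 = 2.048


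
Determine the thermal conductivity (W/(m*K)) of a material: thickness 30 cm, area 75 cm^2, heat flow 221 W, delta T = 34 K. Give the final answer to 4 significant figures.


k = Q*L / (A*dT)
L = 0.3 m, A = 7.5e-03 m^2
k = 221 * 0.3 / (7.5e-03 * 34)
k = 260 W/(m*K)


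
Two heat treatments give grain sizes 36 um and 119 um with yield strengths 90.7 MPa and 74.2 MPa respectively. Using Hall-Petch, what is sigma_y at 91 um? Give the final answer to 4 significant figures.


sigma_y = sigma0 + k / sqrt(d)
1/sqrt(d1) = 1/sqrt(3.6e-05) = 166.667;  1/sqrt(d2) = 91.6698
k = (sigma1 - sigma2) / (1/sqrt(d1) - 1/sqrt(d2)) = (90.7 - 74.2) / (166.667 - 91.6698) = 0.220009 MPa*m^0.5
sigma0 = sigma1 - k/sqrt(d1) = 90.7 - 0.220009*166.667 = 54.0318 MPa
sigma_y(d3) = 54.0318 + 0.220009 / sqrt(9.1e-05) = 77.1 MPa


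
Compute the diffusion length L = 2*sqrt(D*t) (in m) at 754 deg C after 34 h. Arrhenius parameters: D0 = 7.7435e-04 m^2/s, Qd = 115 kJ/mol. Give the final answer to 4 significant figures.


Step 1: D = D0 * exp(-Qd/(R*T))
T = 1027.15 K
D = 7.7435e-04 * exp(-115e3 / (8.314 * 1027.15)) = 1.09779e-09 m^2/s
Step 2: L = 2*sqrt(D*t)
t = 34 h = 122400 s
L = 2*sqrt(1.09779e-09 * 122400) = 0.02318 m


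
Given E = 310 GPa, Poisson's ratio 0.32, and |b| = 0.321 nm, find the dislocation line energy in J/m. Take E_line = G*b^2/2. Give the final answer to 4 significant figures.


Step 1: G = E / (2*(1+nu))
G = 310 / (2*(1+0.32)) = 117.424 GPa = 1.17424e+11 Pa
Step 2: E_line = G*b^2/2
b = 0.321 nm = 3.21e-10 m
E_line = 0.5 * 1.17424e+11 * (3.21e-10)^2 = 6.05e-09 J/m


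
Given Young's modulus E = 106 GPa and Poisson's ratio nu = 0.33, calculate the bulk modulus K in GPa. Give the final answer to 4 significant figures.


K = E / (3*(1-2*nu))
K = 106 / (3*(1-2*0.33))
K = 103.9 GPa


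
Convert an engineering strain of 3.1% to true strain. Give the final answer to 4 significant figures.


epsilon_true = ln(1 + epsilon_eng)
epsilon_true = ln(1 + 0.031)
epsilon_true = 0.03053


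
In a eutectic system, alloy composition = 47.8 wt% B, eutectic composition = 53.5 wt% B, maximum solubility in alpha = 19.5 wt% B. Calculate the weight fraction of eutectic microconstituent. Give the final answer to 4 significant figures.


f_primary = (C_e - C0) / (C_e - C_alpha_max)
f_primary = (53.5 - 47.8) / (53.5 - 19.5)
f_primary = 0.167647
f_eutectic = 1 - 0.167647 = 0.8324


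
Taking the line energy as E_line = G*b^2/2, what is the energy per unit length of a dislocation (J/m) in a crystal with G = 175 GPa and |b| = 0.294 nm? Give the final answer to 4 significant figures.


E = G*b^2/2
b = 0.294 nm = 2.94e-10 m
G = 175 GPa = 1.75e+11 Pa
E = 0.5 * 1.75e+11 * (2.94e-10)^2
E = 7.563e-09 J/m


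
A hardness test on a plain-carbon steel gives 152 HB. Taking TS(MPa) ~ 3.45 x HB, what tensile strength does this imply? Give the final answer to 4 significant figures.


TS (MPa) = 3.45 * HB
TS = 3.45 * 152
TS = 524.4 MPa


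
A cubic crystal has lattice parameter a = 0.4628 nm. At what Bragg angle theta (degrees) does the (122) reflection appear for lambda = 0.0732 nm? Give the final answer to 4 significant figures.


d = a / sqrt(h^2+k^2+l^2)
d = 0.4628 / sqrt(9) = 0.154267 nm
lambda = 2*d*sin(theta)  =>  sin(theta) = lambda / (2*d)
sin(theta) = 0.0732 / (2 * 0.154267) = 0.237252
theta = 13.72 deg


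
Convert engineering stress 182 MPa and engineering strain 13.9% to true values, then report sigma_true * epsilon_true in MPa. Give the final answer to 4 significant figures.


sigma_true = sigma_eng * (1 + epsilon_eng)
sigma_true = 182 * (1 + 0.139) = 207.298 MPa
epsilon_true = ln(1 + epsilon_eng)
epsilon_true = ln(1 + 0.139) = 0.130151
sigma_true * epsilon_true = 207.298 * 0.130151 = 26.98 MPa


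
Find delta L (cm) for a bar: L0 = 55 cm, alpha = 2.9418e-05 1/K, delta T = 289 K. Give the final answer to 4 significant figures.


dL = L0 * alpha * dT
dL = 55 * 2.9418e-05 * 289
dL = 0.4676 cm


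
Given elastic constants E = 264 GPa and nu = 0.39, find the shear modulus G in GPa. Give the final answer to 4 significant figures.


G = E / (2*(1+nu))
G = 264 / (2*(1+0.39))
G = 94.96 GPa


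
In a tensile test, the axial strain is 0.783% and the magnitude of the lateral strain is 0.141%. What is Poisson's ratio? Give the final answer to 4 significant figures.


nu = -epsilon_lat / epsilon_axial
Lateral strain is contraction (negative), so using magnitudes:
nu = 0.141 / 0.783
nu = 0.1801


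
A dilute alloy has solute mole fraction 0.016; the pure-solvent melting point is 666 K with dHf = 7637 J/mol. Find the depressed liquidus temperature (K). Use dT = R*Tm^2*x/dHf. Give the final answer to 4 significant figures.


dT = R*Tm^2*x / dHf
dT = 8.314 * 666^2 * 0.016 / 7637
dT = 7.72602 K
T_new = 666 - 7.72602 = 658.3 K


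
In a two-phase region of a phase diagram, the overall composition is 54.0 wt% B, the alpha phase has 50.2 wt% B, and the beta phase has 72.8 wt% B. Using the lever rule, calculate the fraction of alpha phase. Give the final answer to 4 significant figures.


f_alpha = (C_beta - C0) / (C_beta - C_alpha)
f_alpha = (72.8 - 54.0) / (72.8 - 50.2)
f_alpha = 0.8319


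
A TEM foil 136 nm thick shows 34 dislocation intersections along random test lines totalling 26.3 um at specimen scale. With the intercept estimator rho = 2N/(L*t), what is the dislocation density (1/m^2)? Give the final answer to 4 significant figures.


rho = 2N / (L * t)
L = 26.3 um = 2.63e-05 m, t = 136 nm = 1.36e-07 m
rho = 2 * 34 / (2.63e-05 * 1.36e-07)
rho = 1.901e+13 1/m^2


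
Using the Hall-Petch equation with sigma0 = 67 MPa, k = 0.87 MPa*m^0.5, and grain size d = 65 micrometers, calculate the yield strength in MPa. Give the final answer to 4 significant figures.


sigma_y = sigma0 + k / sqrt(d)
d = 65 um = 6.5e-05 m
sigma_y = 67 + 0.87 / sqrt(6.5e-05)
sigma_y = 174.9 MPa


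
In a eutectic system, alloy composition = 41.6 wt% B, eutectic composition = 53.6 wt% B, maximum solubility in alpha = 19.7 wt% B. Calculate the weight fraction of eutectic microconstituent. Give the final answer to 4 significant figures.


f_primary = (C_e - C0) / (C_e - C_alpha_max)
f_primary = (53.6 - 41.6) / (53.6 - 19.7)
f_primary = 0.353982
f_eutectic = 1 - 0.353982 = 0.646


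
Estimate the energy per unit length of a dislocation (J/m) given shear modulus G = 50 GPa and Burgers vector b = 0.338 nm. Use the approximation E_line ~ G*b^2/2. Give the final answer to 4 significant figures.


E = G*b^2/2
b = 0.338 nm = 3.38e-10 m
G = 50 GPa = 5e+10 Pa
E = 0.5 * 5e+10 * (3.38e-10)^2
E = 2.856e-09 J/m


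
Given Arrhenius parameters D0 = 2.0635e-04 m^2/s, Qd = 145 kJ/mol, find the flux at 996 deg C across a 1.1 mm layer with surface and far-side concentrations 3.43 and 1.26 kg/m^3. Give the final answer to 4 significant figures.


Step 1: D = D0 * exp(-Qd/(R*T))
T = 996 + 273.15 = 1269.15 K
D = 2.0635e-04 * exp(-145e3 / (8.314 * 1269.15)) = 2.22125e-10 m^2/s
Step 2: J = D * (C1 - C2) / dx
J = 2.22125e-10 * (3.43 - 1.26) / 1.1e-03
J = 4.382e-07 kg/(m^2*s)


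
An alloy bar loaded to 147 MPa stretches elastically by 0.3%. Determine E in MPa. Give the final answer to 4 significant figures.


E = sigma / epsilon
epsilon = 0.3% = 3e-03
E = 147 / 3e-03
E = 49000 MPa


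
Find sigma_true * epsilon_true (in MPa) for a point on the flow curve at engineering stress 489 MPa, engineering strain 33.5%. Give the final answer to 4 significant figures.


sigma_true = sigma_eng * (1 + epsilon_eng)
sigma_true = 489 * (1 + 0.335) = 652.815 MPa
epsilon_true = ln(1 + epsilon_eng)
epsilon_true = ln(1 + 0.335) = 0.288931
sigma_true * epsilon_true = 652.815 * 0.288931 = 188.6 MPa


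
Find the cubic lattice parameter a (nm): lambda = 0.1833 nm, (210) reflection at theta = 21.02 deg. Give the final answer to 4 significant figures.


d = lambda / (2*sin(theta))
d = 0.1833 / (2*sin(21.02 deg))
d = 0.25551 nm
a = d * sqrt(h^2+k^2+l^2) = 0.25551 * sqrt(5)
a = 0.5713 nm


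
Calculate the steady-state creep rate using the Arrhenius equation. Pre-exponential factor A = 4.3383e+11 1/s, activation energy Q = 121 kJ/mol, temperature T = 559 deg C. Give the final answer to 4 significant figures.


rate = A * exp(-Q / (R*T))
T = 559 + 273.15 = 832.15 K
rate = 4.3383e+11 * exp(-121e3 / (8.314 * 832.15))
rate = 11010 1/s


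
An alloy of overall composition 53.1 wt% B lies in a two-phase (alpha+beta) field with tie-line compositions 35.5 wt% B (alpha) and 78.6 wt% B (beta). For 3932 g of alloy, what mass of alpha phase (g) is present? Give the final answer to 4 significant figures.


f_alpha = (C_beta - C0) / (C_beta - C_alpha)
f_alpha = (78.6 - 53.1) / (78.6 - 35.5) = 0.591647
m_alpha = f_alpha * m_total = 0.591647 * 3932 = 2326 g


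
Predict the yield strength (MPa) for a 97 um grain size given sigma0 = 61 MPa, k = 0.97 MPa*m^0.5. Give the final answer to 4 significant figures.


sigma_y = sigma0 + k / sqrt(d)
d = 97 um = 9.7e-05 m
sigma_y = 61 + 0.97 / sqrt(9.7e-05)
sigma_y = 159.5 MPa


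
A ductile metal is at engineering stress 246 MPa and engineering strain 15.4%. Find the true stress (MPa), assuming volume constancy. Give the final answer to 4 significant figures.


sigma_true = sigma_eng * (1 + epsilon_eng)
sigma_true = 246 * (1 + 0.154)
sigma_true = 283.9 MPa


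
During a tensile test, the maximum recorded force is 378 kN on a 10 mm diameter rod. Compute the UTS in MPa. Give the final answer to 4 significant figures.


A0 = pi*(d/2)^2 = pi*(10/2)^2 = 78.5398 mm^2
UTS = F_max / A0 = 378*1000 / 78.5398
UTS = 4813 MPa


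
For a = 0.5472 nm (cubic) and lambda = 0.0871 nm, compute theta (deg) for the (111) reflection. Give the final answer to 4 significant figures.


d = a / sqrt(h^2+k^2+l^2)
d = 0.5472 / sqrt(3) = 0.315926 nm
lambda = 2*d*sin(theta)  =>  sin(theta) = lambda / (2*d)
sin(theta) = 0.0871 / (2 * 0.315926) = 0.137849
theta = 7.923 deg


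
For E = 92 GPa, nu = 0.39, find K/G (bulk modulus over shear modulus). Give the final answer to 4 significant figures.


G = E / (2*(1+nu))
G = 92 / (2*(1+0.39)) = 33.0935 GPa
K = E / (3*(1-2*nu))
K = 92 / (3*(1-2*0.39)) = 139.394 GPa
K/G = 139.394 / 33.0935 = 4.212


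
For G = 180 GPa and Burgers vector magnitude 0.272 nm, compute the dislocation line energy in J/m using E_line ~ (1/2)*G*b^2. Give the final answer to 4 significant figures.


E = G*b^2/2
b = 0.272 nm = 2.72e-10 m
G = 180 GPa = 1.8e+11 Pa
E = 0.5 * 1.8e+11 * (2.72e-10)^2
E = 6.659e-09 J/m


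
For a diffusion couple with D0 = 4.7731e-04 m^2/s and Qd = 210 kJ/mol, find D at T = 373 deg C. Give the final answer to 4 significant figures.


D = D0 * exp(-Qd / (R*T))
T = 646.15 K
D = 4.7731e-04 * exp(-210e3 / (8.314 * 646.15))
D = 5.033e-21 m^2/s


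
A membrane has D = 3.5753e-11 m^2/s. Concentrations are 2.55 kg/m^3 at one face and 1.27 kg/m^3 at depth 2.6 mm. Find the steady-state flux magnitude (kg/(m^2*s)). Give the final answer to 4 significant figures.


J = -D * (dC/dx) = D * (C1 - C2) / dx
J = 3.5753e-11 * (2.55 - 1.27) / 2.6e-03
J = 1.76e-08 kg/(m^2*s)


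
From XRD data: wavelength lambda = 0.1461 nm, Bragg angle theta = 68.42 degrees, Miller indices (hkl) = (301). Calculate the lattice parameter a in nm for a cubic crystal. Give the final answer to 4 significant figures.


d = lambda / (2*sin(theta))
d = 0.1461 / (2*sin(68.42 deg))
d = 0.0785564 nm
a = d * sqrt(h^2+k^2+l^2) = 0.0785564 * sqrt(10)
a = 0.2484 nm


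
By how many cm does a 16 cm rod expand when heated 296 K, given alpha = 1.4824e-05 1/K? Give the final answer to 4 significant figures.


dL = L0 * alpha * dT
dL = 16 * 1.4824e-05 * 296
dL = 0.07021 cm


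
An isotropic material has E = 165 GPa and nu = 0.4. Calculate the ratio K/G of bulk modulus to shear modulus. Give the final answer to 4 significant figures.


G = E / (2*(1+nu))
G = 165 / (2*(1+0.4)) = 58.9286 GPa
K = E / (3*(1-2*nu))
K = 165 / (3*(1-2*0.4)) = 275 GPa
K/G = 275 / 58.9286 = 4.667


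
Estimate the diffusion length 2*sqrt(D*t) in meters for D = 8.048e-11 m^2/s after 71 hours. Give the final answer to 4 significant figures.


t = 71 hr = 255600 s
Diffusion length = 2*sqrt(D*t)
= 2*sqrt(8.048e-11 * 255600)
= 9.071e-03 m


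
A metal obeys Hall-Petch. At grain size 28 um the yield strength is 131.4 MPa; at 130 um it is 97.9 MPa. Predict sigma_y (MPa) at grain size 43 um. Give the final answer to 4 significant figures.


sigma_y = sigma0 + k / sqrt(d)
1/sqrt(d1) = 1/sqrt(2.8e-05) = 188.982;  1/sqrt(d2) = 87.7058
k = (sigma1 - sigma2) / (1/sqrt(d1) - 1/sqrt(d2)) = (131.4 - 97.9) / (188.982 - 87.7058) = 0.330778 MPa*m^0.5
sigma0 = sigma1 - k/sqrt(d1) = 131.4 - 0.330778*188.982 = 68.8889 MPa
sigma_y(d3) = 68.8889 + 0.330778 / sqrt(4.3e-05) = 119.3 MPa


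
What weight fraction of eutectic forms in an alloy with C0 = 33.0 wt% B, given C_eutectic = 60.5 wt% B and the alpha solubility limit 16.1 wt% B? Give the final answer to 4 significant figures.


f_primary = (C_e - C0) / (C_e - C_alpha_max)
f_primary = (60.5 - 33.0) / (60.5 - 16.1)
f_primary = 0.619369
f_eutectic = 1 - 0.619369 = 0.3806


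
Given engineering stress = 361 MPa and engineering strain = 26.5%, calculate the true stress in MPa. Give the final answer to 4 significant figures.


sigma_true = sigma_eng * (1 + epsilon_eng)
sigma_true = 361 * (1 + 0.265)
sigma_true = 456.7 MPa


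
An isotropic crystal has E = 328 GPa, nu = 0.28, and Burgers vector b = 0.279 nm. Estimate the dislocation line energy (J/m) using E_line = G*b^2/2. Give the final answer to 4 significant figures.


Step 1: G = E / (2*(1+nu))
G = 328 / (2*(1+0.28)) = 128.125 GPa = 1.28125e+11 Pa
Step 2: E_line = G*b^2/2
b = 0.279 nm = 2.79e-10 m
E_line = 0.5 * 1.28125e+11 * (2.79e-10)^2 = 4.987e-09 J/m


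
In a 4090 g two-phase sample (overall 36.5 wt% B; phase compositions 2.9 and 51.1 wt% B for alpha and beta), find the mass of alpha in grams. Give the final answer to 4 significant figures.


f_alpha = (C_beta - C0) / (C_beta - C_alpha)
f_alpha = (51.1 - 36.5) / (51.1 - 2.9) = 0.302905
m_alpha = f_alpha * m_total = 0.302905 * 4090 = 1239 g


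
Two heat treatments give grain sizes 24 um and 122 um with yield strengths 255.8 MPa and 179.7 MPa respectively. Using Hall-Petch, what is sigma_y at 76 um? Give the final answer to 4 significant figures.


sigma_y = sigma0 + k / sqrt(d)
1/sqrt(d1) = 1/sqrt(2.4e-05) = 204.124;  1/sqrt(d2) = 90.5357
k = (sigma1 - sigma2) / (1/sqrt(d1) - 1/sqrt(d2)) = (255.8 - 179.7) / (204.124 - 90.5357) = 0.669963 MPa*m^0.5
sigma0 = sigma1 - k/sqrt(d1) = 255.8 - 0.669963*204.124 = 119.044 MPa
sigma_y(d3) = 119.044 + 0.669963 / sqrt(7.6e-05) = 195.9 MPa


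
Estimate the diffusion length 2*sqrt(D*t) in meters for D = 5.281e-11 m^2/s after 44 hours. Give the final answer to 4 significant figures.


t = 44 hr = 158400 s
Diffusion length = 2*sqrt(D*t)
= 2*sqrt(5.281e-11 * 158400)
= 5.784e-03 m


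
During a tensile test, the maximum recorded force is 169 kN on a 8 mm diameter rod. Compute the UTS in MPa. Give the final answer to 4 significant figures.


A0 = pi*(d/2)^2 = pi*(8/2)^2 = 50.2655 mm^2
UTS = F_max / A0 = 169*1000 / 50.2655
UTS = 3362 MPa


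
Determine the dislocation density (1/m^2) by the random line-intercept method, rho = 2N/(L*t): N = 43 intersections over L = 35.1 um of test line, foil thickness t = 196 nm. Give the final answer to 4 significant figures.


rho = 2N / (L * t)
L = 35.1 um = 3.51e-05 m, t = 196 nm = 1.96e-07 m
rho = 2 * 43 / (3.51e-05 * 1.96e-07)
rho = 1.25e+13 1/m^2


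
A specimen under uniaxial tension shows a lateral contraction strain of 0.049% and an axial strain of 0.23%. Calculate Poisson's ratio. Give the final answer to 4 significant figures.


nu = -epsilon_lat / epsilon_axial
Lateral strain is contraction (negative), so using magnitudes:
nu = 0.049 / 0.23
nu = 0.213


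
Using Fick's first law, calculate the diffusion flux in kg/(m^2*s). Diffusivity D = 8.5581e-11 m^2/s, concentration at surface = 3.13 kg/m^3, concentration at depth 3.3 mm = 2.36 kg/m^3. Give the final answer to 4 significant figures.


J = -D * (dC/dx) = D * (C1 - C2) / dx
J = 8.5581e-11 * (3.13 - 2.36) / 3.3e-03
J = 1.997e-08 kg/(m^2*s)


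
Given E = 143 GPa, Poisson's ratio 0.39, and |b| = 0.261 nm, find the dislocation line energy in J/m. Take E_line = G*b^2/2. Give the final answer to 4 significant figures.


Step 1: G = E / (2*(1+nu))
G = 143 / (2*(1+0.39)) = 51.4388 GPa = 5.14388e+10 Pa
Step 2: E_line = G*b^2/2
b = 0.261 nm = 2.61e-10 m
E_line = 0.5 * 5.14388e+10 * (2.61e-10)^2 = 1.752e-09 J/m


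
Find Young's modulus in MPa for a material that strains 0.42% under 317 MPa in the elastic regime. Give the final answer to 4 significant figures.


E = sigma / epsilon
epsilon = 0.42% = 4.2e-03
E = 317 / 4.2e-03
E = 75480 MPa


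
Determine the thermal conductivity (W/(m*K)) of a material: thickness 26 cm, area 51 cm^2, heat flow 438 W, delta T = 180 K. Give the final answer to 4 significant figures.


k = Q*L / (A*dT)
L = 0.26 m, A = 5.1e-03 m^2
k = 438 * 0.26 / (5.1e-03 * 180)
k = 124.1 W/(m*K)


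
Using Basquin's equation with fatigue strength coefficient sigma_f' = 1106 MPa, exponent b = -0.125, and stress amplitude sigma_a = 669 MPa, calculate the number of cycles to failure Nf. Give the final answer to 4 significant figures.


sigma_a = sigma_f' * (2*Nf)^b
2*Nf = (sigma_a / sigma_f')^(1/b)
2*Nf = (669 / 1106)^(1/-0.125)
2*Nf = 55.7997
Nf = 27.9 cycles


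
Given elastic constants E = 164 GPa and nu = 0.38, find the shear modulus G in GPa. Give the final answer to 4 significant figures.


G = E / (2*(1+nu))
G = 164 / (2*(1+0.38))
G = 59.42 GPa


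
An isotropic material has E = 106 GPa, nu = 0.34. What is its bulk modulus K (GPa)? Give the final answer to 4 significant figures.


K = E / (3*(1-2*nu))
K = 106 / (3*(1-2*0.34))
K = 110.4 GPa


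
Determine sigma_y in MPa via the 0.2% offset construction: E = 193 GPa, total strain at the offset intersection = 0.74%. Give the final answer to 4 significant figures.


Offset strain = 0.002
Elastic strain at yield = total_strain - offset = 7.4e-03 - 0.002 = 5.4e-03
sigma_y = E * elastic_strain = 193000 * 5.4e-03
sigma_y = 1042 MPa


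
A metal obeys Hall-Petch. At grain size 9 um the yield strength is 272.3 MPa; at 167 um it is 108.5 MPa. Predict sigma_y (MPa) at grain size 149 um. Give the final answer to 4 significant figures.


sigma_y = sigma0 + k / sqrt(d)
1/sqrt(d1) = 1/sqrt(9e-06) = 333.333;  1/sqrt(d2) = 77.3823
k = (sigma1 - sigma2) / (1/sqrt(d1) - 1/sqrt(d2)) = (272.3 - 108.5) / (333.333 - 77.3823) = 0.639966 MPa*m^0.5
sigma0 = sigma1 - k/sqrt(d1) = 272.3 - 0.639966*333.333 = 58.9779 MPa
sigma_y(d3) = 58.9779 + 0.639966 / sqrt(1.49e-04) = 111.4 MPa
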